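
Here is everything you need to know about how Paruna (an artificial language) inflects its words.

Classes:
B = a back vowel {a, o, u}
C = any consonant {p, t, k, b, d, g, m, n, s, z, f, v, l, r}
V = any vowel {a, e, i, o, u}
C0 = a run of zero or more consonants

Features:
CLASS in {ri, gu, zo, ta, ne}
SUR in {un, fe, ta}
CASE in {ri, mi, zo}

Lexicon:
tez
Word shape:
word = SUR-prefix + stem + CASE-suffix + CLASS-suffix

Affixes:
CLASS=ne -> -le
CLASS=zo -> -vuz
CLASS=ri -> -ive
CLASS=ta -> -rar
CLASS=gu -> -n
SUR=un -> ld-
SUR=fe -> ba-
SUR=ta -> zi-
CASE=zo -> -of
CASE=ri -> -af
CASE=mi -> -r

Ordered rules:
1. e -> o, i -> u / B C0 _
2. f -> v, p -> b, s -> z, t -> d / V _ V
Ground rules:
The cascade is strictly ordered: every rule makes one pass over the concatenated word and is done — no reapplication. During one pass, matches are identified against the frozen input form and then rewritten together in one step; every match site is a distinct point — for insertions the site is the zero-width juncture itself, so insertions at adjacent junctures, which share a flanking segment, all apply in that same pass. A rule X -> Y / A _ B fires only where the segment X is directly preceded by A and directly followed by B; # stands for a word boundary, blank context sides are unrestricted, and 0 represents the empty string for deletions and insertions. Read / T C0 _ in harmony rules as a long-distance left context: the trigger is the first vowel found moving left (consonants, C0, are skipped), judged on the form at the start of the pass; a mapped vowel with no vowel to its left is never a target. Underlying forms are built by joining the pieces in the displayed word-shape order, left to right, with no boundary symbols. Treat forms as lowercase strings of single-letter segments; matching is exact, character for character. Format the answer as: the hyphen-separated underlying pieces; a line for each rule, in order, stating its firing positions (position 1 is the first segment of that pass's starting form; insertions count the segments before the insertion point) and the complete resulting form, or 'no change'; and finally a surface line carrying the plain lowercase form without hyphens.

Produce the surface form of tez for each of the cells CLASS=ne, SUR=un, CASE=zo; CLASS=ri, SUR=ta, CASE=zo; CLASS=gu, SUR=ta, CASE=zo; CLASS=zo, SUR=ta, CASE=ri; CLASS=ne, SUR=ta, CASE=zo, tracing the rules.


cell CLASS=ne, SUR=un, CASE=zo:
underlying: ld-tez-of-le
1. e -> o, i -> u / B C0 _: fires at position(s) 9: ldtezoflo
2. f -> v, p -> b, s -> z, t -> d / V _ V: no change
surface: ldtezoflo

cell CLASS=ri, SUR=ta, CASE=zo:
underlying: zi-tez-of-ive
1. e -> o, i -> u / B C0 _: fires at position(s) 8: zitezofuve
2. f -> v, p -> b, s -> z, t -> d / V _ V: fires at position(s) 3, 7: zidezovuve
surface: zidezovuve

cell CLASS=gu, SUR=ta, CASE=zo:
underlying: zi-tez-of-n
1. e -> o, i -> u / B C0 _: no change
2. f -> v, p -> b, s -> z, t -> d / V _ V: fires at position(s) 3: zidezofn
surface: zidezofn

cell CLASS=zo, SUR=ta, CASE=ri:
underlying: zi-tez-af-vuz
1. e -> o, i -> u / B C0 _: no change
2. f -> v, p -> b, s -> z, t -> d / V _ V: fires at position(s) 3: zidezafvuz
surface: zidezafvuz

cell CLASS=ne, SUR=ta, CASE=zo:
underlying: zi-tez-of-le
1. e -> o, i -> u / B C0 _: fires at position(s) 9: zitezoflo
2. f -> v, p -> b, s -> z, t -> d / V _ V: fires at position(s) 3: zidezoflo
surface: zidezoflo


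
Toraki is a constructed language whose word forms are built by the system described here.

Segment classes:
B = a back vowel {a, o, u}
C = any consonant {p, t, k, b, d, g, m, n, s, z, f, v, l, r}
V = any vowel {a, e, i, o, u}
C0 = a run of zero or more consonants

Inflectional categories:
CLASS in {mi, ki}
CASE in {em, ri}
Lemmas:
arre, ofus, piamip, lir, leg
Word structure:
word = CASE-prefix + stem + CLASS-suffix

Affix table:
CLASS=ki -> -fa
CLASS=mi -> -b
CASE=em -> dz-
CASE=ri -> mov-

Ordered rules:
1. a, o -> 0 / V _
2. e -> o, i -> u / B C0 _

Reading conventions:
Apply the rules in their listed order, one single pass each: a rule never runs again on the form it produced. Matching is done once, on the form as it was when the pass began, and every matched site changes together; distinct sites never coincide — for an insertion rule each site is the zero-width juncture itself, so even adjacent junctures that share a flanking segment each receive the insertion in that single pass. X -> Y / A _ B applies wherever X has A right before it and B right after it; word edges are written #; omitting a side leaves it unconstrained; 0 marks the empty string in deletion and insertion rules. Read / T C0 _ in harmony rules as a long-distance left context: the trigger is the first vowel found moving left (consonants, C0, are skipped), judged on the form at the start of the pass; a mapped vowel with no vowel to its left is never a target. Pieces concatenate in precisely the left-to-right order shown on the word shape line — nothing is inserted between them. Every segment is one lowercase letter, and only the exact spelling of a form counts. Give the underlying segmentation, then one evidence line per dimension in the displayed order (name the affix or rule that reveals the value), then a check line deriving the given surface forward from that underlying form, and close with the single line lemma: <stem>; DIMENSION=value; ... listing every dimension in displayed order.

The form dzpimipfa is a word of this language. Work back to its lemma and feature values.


underlying: dz-piamip-fa
CLASS=ki - signalled by the affix -fa
CASE=em - signalled by the affix dz-
check: dzpiamipfa -> dzpimipfa -> dzpimipfa
lemma: piamip; CLASS=ki; CASE=em


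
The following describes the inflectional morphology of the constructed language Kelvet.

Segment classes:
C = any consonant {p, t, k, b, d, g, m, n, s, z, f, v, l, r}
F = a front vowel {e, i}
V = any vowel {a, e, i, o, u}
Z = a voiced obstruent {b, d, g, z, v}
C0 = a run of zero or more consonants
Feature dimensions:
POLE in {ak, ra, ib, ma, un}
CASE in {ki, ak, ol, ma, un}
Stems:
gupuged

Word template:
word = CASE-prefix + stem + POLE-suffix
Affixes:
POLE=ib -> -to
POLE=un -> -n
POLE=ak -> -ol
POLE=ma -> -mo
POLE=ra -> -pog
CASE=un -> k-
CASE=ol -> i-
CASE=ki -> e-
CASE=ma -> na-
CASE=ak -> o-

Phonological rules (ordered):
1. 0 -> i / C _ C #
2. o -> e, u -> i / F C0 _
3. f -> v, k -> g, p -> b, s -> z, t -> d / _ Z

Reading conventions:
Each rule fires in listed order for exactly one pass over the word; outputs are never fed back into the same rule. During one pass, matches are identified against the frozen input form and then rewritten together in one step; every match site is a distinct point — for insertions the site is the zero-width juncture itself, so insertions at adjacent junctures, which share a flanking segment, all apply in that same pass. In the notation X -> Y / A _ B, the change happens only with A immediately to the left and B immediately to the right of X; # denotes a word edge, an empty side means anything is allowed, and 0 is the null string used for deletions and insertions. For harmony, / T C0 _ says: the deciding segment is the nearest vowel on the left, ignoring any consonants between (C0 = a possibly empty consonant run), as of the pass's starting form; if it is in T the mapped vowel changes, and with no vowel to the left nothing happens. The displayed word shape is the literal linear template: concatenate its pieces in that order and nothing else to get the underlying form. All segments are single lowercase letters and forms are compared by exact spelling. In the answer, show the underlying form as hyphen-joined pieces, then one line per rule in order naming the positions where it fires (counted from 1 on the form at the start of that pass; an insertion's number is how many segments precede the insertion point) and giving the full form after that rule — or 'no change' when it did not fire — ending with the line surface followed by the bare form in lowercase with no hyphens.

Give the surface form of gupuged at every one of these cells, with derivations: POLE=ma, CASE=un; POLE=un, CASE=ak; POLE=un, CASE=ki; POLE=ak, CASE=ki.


cell POLE=ma, CASE=un:
underlying: k-gupuged-mo
1. 0 -> i / C _ C #: no change
2. o -> e, u -> i / F C0 _: fires at position(s) 10: kgupugedme
3. f -> v, k -> g, p -> b, s -> z, t -> d / _ Z: fires at position(s) 1: ggupugedme
surface: ggupugedme

cell POLE=un, CASE=ak:
underlying: o-gupuged-n
1. 0 -> i / C _ C #: inserts after position(s) 8: ogupugedin
2. o -> e, u -> i / F C0 _: no change
3. f -> v, k -> g, p -> b, s -> z, t -> d / _ Z: no change
surface: ogupugedin

cell POLE=un, CASE=ki:
underlying: e-gupuged-n
1. 0 -> i / C _ C #: inserts after position(s) 8: egupugedin
2. o -> e, u -> i / F C0 _: fires at position(s) 3: egipugedin
3. f -> v, k -> g, p -> b, s -> z, t -> d / _ Z: no change
surface: egipugedin

cell POLE=ak, CASE=ki:
underlying: e-gupuged-ol
1. 0 -> i / C _ C #: no change
2. o -> e, u -> i / F C0 _: fires at position(s) 3, 9: egipugedel
3. f -> v, k -> g, p -> b, s -> z, t -> d / _ Z: no change
surface: egipugedel


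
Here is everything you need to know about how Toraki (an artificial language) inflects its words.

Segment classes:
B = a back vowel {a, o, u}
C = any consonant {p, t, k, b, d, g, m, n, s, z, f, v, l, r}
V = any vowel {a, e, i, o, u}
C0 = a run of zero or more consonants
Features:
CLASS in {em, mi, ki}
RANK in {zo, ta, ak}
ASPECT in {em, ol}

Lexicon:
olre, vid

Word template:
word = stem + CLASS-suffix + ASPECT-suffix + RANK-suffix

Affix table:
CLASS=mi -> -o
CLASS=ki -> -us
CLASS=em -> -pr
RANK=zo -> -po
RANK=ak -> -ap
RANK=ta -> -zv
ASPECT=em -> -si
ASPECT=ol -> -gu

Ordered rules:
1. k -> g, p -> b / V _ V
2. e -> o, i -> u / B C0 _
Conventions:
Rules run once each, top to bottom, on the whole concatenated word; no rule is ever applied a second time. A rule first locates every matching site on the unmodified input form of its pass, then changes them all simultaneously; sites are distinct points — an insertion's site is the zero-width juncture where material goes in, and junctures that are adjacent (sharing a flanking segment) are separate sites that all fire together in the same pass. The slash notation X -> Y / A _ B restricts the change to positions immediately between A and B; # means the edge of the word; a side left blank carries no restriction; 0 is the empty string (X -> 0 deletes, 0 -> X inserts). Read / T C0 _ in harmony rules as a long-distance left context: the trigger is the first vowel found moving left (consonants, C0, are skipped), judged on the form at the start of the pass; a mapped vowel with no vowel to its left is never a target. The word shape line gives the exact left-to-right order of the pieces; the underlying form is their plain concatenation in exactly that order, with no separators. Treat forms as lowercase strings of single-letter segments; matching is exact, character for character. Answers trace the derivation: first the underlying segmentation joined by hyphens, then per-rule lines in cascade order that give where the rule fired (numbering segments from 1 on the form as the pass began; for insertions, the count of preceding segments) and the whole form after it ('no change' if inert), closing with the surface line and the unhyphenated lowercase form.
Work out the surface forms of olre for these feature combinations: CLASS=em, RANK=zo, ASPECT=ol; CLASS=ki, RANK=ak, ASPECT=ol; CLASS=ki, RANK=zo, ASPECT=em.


cell CLASS=em, RANK=zo, ASPECT=ol:
underlying: olre-pr-gu-po
1. k -> g, p -> b / V _ V: fires at position(s) 9: olreprgubo
2. e -> o, i -> u / B C0 _: fires at position(s) 4: olroprgubo
surface: olroprgubo

cell CLASS=ki, RANK=ak, ASPECT=ol:
underlying: olre-us-gu-ap
1. k -> g, p -> b / V _ V: no change
2. e -> o, i -> u / B C0 _: fires at position(s) 4: olrousguap
surface: olrousguap

cell CLASS=ki, RANK=zo, ASPECT=em:
underlying: olre-us-si-po
1. k -> g, p -> b / V _ V: fires at position(s) 9: olreussibo
2. e -> o, i -> u / B C0 _: fires at position(s) 4, 8: olroussubo
surface: olroussubo


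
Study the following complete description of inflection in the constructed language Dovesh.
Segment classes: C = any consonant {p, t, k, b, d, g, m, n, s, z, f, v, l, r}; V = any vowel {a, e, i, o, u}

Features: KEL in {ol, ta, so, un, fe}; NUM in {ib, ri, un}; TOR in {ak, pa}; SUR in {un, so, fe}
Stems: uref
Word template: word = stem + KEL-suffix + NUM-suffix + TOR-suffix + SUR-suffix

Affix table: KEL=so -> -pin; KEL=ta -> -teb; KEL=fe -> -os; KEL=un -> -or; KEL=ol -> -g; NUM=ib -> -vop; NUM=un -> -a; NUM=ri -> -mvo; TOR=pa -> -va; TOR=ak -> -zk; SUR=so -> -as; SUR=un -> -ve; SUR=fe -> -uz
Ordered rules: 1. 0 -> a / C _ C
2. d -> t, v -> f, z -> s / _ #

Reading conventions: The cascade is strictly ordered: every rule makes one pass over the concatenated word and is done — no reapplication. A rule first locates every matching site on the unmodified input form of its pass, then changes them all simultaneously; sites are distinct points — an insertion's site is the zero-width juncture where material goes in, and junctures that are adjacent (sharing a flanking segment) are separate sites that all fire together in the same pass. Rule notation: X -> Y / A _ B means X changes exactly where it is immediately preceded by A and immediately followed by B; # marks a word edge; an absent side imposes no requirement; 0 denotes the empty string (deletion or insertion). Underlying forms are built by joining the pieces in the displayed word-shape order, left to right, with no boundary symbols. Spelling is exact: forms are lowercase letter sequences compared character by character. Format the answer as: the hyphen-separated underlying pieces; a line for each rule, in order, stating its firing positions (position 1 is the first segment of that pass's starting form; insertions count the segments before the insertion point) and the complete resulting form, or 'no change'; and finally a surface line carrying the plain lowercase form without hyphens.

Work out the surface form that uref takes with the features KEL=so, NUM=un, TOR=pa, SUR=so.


underlying: uref-pin-a-va-as
1. 0 -> a / C _ C: inserts after position(s) 4: urefapinavaas
2. d -> t, v -> f, z -> s / _ #: no change
surface: urefapinavaas


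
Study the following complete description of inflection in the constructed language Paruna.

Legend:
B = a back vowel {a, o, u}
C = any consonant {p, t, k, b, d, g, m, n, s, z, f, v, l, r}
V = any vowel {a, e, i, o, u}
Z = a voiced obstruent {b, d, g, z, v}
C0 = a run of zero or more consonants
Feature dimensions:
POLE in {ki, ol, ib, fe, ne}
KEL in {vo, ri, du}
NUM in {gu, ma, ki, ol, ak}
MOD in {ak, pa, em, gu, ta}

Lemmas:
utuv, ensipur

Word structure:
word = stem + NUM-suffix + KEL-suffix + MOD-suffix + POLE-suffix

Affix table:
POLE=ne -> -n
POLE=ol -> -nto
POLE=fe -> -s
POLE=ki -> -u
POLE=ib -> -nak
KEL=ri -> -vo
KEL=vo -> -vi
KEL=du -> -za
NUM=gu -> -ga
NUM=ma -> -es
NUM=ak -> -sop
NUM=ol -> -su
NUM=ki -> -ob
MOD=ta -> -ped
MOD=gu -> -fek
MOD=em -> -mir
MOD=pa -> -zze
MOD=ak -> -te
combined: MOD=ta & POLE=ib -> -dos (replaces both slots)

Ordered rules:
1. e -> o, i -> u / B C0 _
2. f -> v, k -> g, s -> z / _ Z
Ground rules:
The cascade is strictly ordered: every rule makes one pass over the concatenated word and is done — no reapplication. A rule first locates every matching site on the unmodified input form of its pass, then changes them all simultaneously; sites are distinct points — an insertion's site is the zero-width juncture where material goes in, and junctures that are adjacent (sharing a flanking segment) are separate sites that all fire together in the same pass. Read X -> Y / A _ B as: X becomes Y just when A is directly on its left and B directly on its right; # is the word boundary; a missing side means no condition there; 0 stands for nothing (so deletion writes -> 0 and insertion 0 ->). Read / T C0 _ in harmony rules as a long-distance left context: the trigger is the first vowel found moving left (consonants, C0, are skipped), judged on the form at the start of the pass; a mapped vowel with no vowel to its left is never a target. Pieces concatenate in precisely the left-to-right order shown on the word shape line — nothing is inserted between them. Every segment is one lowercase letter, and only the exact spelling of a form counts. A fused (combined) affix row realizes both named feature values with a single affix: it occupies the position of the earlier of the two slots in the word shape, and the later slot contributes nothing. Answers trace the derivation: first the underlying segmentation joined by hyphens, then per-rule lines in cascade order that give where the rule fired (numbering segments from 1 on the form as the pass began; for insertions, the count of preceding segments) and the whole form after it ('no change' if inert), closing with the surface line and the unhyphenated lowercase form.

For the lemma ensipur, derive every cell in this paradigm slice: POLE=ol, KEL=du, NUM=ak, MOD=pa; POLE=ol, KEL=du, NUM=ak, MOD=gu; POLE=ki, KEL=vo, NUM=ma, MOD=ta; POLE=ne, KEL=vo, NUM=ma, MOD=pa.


cell POLE=ol, KEL=du, NUM=ak, MOD=pa:
underlying: ensipur-sop-za-zze-nto
1. e -> o, i -> u / B C0 _: fires at position(s) 15: ensipursopzazzonto
2. f -> v, k -> g, s -> z / _ Z: no change
surface: ensipursopzazzonto

cell POLE=ol, KEL=du, NUM=ak, MOD=gu:
underlying: ensipur-sop-za-fek-nto
1. e -> o, i -> u / B C0 _: fires at position(s) 14: ensipursopzafoknto
2. f -> v, k -> g, s -> z / _ Z: no change
surface: ensipursopzafoknto

cell POLE=ki, KEL=vo, NUM=ma, MOD=ta:
underlying: ensipur-es-vi-ped-u
1. e -> o, i -> u / B C0 _: fires at position(s) 8: ensipurosvipedu
2. f -> v, k -> g, s -> z / _ Z: fires at position(s) 9: ensipurozvipedu
surface: ensipurozvipedu

cell POLE=ne, KEL=vo, NUM=ma, MOD=pa:
underlying: ensipur-es-vi-zze-n
1. e -> o, i -> u / B C0 _: fires at position(s) 8: ensipurosvizzen
2. f -> v, k -> g, s -> z / _ Z: fires at position(s) 9: ensipurozvizzen
surface: ensipurozvizzen


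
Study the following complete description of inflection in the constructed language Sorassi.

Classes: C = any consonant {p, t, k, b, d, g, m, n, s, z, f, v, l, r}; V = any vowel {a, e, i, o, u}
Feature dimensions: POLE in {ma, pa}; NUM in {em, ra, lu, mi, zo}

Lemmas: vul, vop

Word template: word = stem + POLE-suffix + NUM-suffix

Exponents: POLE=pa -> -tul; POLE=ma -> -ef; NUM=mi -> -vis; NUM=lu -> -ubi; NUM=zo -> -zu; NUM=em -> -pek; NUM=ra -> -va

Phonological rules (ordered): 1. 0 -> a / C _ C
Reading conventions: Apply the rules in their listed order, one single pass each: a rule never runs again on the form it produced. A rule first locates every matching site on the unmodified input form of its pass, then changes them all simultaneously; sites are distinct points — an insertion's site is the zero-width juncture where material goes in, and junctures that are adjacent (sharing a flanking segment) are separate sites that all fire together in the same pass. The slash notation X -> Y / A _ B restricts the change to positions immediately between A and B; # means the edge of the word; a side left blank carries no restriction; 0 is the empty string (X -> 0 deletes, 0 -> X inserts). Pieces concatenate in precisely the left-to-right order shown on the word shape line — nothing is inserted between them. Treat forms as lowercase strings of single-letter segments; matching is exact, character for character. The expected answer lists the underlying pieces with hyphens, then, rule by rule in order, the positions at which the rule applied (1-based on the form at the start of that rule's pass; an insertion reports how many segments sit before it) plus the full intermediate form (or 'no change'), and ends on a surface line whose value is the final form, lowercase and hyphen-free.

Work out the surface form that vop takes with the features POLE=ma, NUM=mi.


underlying: vop-ef-vis
1. 0 -> a / C _ C: inserts after position(s) 5: vopefavis
surface: vopefavis


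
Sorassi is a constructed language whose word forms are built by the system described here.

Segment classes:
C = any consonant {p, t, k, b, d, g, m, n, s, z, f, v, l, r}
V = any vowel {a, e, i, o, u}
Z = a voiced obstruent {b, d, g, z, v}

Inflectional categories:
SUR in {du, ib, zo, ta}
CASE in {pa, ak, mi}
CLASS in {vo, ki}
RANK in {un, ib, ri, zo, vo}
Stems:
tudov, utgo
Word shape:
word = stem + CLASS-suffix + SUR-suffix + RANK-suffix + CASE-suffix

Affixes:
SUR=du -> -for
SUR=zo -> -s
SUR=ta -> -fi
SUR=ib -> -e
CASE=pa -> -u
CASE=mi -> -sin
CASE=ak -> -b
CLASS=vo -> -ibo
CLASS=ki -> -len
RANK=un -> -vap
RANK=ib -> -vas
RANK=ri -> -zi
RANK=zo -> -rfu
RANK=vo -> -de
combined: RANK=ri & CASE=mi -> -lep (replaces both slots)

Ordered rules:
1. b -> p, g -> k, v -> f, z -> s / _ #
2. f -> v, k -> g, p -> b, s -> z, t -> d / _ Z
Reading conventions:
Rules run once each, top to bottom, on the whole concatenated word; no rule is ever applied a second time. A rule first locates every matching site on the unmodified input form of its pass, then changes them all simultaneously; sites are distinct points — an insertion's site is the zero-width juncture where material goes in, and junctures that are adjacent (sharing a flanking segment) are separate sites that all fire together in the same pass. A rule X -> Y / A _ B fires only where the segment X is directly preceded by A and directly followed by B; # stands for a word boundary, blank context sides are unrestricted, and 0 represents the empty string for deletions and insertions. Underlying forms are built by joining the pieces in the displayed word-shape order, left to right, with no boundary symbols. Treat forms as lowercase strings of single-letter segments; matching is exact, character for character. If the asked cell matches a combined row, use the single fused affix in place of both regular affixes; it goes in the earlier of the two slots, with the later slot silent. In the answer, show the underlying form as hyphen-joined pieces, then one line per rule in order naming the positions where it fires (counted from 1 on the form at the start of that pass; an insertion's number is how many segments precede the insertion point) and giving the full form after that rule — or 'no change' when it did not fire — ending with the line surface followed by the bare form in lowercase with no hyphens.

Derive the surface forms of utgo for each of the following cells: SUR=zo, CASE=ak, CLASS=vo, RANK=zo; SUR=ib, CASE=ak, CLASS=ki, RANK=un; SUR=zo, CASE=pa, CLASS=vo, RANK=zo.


cell SUR=zo, CASE=ak, CLASS=vo, RANK=zo:
underlying: utgo-ibo-s-rfu-b
1. b -> p, g -> k, v -> f, z -> s / _ #: fires at position(s) 12: utgoibosrfup
2. f -> v, k -> g, p -> b, s -> z, t -> d / _ Z: fires at position(s) 2: udgoibosrfup
surface: udgoibosrfup

cell SUR=ib, CASE=ak, CLASS=ki, RANK=un:
underlying: utgo-len-e-vap-b
1. b -> p, g -> k, v -> f, z -> s / _ #: fires at position(s) 12: utgolenevapp
2. f -> v, k -> g, p -> b, s -> z, t -> d / _ Z: fires at position(s) 2: udgolenevapp
surface: udgolenevapp

cell SUR=zo, CASE=pa, CLASS=vo, RANK=zo:
underlying: utgo-ibo-s-rfu-u
1. b -> p, g -> k, v -> f, z -> s / _ #: no change
2. f -> v, k -> g, p -> b, s -> z, t -> d / _ Z: fires at position(s) 2: udgoibosrfuu
surface: udgoibosrfuu


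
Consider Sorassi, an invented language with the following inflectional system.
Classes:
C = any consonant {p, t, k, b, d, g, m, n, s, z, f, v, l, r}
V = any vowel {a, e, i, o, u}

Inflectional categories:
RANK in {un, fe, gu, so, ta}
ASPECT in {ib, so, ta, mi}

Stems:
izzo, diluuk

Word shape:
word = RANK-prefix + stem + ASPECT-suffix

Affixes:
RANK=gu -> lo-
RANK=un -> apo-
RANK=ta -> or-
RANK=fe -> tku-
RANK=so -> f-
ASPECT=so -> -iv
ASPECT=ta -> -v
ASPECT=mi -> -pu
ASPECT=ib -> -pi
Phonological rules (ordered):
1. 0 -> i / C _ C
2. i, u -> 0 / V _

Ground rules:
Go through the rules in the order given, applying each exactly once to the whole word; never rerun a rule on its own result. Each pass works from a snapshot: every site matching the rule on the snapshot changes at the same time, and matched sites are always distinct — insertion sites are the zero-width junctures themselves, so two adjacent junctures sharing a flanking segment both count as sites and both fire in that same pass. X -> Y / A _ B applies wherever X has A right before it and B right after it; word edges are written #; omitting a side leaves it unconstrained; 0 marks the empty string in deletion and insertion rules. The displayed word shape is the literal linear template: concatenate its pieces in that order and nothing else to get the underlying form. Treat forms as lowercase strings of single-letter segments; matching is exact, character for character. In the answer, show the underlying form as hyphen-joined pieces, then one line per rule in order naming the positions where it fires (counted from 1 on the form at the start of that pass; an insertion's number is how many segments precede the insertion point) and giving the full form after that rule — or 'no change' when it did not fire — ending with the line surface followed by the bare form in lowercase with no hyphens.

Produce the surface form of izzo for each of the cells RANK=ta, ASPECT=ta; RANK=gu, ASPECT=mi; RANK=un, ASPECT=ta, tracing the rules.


cell RANK=ta, ASPECT=ta:
underlying: or-izzo-v
1. 0 -> i / C _ C: inserts after position(s) 4: orizizov
2. i, u -> 0 / V _: no change
surface: orizizov

cell RANK=gu, ASPECT=mi:
underlying: lo-izzo-pu
1. 0 -> i / C _ C: inserts after position(s) 4: loizizopu
2. i, u -> 0 / V _: fires at position(s) 3: lozizopu
surface: lozizopu

cell RANK=un, ASPECT=ta:
underlying: apo-izzo-v
1. 0 -> i / C _ C: inserts after position(s) 5: apoizizov
2. i, u -> 0 / V _: fires at position(s) 4: apozizov
surface: apozizov


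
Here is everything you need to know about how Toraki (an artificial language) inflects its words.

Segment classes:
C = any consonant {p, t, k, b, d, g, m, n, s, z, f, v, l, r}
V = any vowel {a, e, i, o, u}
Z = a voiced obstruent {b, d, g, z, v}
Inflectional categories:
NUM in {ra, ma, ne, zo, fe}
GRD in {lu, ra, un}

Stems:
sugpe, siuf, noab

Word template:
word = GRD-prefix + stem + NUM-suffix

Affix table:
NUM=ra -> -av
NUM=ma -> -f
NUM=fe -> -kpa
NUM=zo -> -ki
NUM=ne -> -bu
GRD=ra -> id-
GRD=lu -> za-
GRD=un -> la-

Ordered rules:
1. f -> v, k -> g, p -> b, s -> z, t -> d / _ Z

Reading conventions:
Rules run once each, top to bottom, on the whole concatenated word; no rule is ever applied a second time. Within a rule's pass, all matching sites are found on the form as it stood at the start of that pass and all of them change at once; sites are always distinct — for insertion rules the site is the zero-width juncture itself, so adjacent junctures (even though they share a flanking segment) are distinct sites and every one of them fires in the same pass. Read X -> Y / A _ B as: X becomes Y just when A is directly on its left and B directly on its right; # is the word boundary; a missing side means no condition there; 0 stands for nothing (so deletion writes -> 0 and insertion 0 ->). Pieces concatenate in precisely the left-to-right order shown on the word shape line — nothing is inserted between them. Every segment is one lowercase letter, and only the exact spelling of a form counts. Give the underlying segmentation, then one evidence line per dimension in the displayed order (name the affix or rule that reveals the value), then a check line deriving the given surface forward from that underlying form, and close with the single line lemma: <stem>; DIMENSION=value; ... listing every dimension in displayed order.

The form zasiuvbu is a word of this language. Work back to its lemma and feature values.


underlying: za-siuf-bu
NUM=ne - signalled by the affix -bu
GRD=lu - signalled by the affix za-
check: zasiufbu -> zasiuvbu
lemma: siuf; NUM=ne; GRD=lu


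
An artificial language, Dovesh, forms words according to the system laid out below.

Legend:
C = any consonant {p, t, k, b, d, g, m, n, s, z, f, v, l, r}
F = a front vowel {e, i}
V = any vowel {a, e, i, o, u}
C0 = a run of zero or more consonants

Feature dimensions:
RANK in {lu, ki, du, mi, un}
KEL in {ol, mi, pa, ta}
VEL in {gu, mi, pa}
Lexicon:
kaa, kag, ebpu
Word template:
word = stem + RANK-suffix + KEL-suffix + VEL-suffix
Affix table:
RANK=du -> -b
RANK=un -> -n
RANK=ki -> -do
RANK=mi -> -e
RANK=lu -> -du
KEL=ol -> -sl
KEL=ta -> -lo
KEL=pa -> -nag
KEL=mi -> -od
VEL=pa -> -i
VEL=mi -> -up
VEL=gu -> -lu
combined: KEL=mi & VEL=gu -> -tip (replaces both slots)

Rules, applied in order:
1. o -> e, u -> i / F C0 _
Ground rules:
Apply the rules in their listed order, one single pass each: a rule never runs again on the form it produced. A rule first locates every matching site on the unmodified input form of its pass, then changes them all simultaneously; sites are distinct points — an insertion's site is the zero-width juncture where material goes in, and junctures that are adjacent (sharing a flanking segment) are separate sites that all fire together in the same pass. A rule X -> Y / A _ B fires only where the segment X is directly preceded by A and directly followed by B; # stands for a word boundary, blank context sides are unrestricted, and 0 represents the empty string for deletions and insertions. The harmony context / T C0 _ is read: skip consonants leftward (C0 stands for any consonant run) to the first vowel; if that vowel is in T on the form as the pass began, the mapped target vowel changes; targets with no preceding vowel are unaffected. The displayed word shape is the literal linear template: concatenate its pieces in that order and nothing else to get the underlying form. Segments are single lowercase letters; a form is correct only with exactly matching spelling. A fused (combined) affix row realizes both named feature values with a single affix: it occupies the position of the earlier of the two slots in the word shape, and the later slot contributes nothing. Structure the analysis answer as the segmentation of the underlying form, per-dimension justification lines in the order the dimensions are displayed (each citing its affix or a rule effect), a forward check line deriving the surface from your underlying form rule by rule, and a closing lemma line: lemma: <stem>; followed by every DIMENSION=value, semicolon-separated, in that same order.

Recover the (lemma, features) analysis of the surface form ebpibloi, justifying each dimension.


underlying: ebpu-b-lo-i
RANK=du - signalled by the affix -b
KEL=ta - signalled by the affix -lo
VEL=pa - signalled by the affix -i
check: ebpubloi -> ebpibloi
lemma: ebpu; RANK=du; KEL=ta; VEL=pa


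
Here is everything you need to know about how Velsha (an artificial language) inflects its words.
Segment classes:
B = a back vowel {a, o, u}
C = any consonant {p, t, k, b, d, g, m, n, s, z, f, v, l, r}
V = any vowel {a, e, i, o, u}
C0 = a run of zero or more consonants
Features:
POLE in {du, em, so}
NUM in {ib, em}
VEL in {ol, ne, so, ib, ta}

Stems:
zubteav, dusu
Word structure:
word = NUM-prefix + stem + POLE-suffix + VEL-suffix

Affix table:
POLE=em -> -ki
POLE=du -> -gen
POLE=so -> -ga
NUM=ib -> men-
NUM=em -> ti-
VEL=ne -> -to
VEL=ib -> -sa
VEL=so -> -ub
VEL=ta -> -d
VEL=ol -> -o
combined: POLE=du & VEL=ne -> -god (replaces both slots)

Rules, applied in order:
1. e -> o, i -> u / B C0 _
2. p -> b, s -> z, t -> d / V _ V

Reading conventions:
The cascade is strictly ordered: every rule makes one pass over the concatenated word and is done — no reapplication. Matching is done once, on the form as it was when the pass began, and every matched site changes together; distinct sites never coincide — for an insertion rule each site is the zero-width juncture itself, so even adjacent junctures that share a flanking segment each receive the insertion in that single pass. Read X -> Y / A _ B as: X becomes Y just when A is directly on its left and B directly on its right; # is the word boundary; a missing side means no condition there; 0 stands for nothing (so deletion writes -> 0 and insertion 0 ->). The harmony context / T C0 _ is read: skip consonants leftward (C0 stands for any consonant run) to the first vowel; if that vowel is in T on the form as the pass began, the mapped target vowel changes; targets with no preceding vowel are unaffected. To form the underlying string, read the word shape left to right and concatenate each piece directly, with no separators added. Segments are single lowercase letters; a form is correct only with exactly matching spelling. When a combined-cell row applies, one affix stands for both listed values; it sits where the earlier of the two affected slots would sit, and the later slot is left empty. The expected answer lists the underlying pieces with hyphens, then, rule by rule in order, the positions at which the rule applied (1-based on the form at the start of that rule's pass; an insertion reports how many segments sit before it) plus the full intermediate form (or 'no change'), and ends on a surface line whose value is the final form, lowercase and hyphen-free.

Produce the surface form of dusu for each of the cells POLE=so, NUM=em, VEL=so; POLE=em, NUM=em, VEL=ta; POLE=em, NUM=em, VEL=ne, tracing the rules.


cell POLE=so, NUM=em, VEL=so:
underlying: ti-dusu-ga-ub
1. e -> o, i -> u / B C0 _: no change
2. p -> b, s -> z, t -> d / V _ V: fires at position(s) 5: tiduzugaub
surface: tiduzugaub

cell POLE=em, NUM=em, VEL=ta:
underlying: ti-dusu-ki-d
1. e -> o, i -> u / B C0 _: fires at position(s) 8: tidusukud
2. p -> b, s -> z, t -> d / V _ V: fires at position(s) 5: tiduzukud
surface: tiduzukud

cell POLE=em, NUM=em, VEL=ne:
underlying: ti-dusu-ki-to
1. e -> o, i -> u / B C0 _: fires at position(s) 8: tidusukuto
2. p -> b, s -> z, t -> d / V _ V: fires at position(s) 5, 9: tiduzukudo
surface: tiduzukudo


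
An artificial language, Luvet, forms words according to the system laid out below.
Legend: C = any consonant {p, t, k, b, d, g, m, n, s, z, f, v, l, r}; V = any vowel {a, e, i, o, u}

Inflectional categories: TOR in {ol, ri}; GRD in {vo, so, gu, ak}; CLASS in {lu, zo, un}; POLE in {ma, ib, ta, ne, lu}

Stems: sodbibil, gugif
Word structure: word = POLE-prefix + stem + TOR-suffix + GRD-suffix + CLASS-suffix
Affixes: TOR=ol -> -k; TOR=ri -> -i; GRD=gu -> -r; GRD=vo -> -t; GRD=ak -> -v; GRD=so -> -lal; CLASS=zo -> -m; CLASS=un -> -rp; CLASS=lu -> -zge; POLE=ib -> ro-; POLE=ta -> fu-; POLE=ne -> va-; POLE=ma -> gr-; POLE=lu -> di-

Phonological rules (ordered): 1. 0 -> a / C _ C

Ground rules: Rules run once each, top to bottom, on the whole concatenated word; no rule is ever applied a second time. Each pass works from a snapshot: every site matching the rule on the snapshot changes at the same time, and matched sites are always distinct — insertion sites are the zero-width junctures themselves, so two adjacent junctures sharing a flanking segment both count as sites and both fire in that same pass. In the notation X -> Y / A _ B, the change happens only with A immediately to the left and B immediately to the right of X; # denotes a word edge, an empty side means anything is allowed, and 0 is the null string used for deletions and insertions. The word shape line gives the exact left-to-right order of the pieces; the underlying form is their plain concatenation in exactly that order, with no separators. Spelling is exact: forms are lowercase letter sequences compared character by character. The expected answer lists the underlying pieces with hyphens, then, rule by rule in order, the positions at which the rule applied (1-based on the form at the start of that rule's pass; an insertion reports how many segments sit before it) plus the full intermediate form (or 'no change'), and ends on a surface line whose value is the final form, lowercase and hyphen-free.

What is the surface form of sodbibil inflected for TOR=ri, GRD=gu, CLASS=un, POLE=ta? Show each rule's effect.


underlying: fu-sodbibil-i-r-rp
1. 0 -> a / C _ C: inserts after position(s) 5, 12, 13: fusodabibilirarap
surface: fusodabibilirarap


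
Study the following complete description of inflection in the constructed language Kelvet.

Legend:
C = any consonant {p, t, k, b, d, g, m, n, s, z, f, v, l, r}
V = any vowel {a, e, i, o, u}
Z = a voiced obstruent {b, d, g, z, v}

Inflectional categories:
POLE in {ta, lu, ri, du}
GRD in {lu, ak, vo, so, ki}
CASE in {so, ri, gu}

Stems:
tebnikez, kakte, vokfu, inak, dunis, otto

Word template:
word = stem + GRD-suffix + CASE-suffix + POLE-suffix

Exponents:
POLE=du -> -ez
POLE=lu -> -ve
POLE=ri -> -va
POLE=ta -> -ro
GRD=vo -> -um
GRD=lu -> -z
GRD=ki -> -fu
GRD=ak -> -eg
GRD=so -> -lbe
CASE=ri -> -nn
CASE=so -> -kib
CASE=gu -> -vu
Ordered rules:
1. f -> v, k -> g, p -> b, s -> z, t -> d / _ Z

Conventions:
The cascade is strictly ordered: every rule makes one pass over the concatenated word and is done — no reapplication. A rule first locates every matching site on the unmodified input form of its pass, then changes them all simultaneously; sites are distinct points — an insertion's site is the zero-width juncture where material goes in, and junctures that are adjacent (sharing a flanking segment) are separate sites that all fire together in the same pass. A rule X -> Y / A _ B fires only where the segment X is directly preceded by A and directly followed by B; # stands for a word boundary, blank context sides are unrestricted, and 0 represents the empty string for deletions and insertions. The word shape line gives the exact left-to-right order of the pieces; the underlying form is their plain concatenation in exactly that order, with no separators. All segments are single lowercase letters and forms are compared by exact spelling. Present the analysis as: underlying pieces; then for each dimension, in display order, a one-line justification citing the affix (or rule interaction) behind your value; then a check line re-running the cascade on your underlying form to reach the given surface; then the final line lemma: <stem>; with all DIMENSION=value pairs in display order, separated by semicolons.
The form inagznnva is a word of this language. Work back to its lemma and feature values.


underlying: inak-z-nn-va
POLE=ri - signalled by the affix -va
GRD=lu - signalled by the affix -z
CASE=ri - signalled by the affix -nn
check: inakznnva -> inagznnva
lemma: inak; POLE=ri; GRD=lu; CASE=ri


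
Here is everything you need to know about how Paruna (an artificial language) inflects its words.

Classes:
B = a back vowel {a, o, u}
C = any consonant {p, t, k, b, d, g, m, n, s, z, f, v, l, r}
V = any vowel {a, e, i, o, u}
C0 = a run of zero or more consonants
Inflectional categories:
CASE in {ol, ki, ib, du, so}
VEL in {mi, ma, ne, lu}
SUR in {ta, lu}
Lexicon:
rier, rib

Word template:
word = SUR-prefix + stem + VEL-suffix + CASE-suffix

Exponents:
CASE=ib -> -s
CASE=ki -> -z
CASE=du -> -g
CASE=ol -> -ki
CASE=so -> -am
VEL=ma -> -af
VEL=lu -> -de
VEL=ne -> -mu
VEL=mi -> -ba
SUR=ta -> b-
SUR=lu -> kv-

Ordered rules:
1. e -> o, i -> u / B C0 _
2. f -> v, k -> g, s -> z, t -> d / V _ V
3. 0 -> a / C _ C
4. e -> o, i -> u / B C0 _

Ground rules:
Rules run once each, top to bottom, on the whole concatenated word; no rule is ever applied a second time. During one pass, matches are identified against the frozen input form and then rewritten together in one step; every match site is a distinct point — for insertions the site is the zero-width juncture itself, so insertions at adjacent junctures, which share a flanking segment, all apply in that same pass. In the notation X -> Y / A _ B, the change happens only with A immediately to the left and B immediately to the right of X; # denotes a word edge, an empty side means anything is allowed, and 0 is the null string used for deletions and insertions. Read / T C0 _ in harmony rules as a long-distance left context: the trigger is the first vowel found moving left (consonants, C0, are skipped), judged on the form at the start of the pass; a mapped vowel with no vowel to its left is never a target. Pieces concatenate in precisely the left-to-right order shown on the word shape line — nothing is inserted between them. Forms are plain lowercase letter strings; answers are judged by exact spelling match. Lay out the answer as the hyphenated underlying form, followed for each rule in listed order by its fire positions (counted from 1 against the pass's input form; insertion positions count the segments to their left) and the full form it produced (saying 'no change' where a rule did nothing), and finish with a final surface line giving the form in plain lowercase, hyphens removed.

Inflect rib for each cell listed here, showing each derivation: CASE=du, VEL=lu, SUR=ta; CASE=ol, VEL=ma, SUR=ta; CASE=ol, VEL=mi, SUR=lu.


cell CASE=du, VEL=lu, SUR=ta:
underlying: b-rib-de-g
1. e -> o, i -> u / B C0 _: no change
2. f -> v, k -> g, s -> z, t -> d / V _ V: no change
3. 0 -> a / C _ C: inserts after position(s) 1, 4: baribadeg
4. e -> o, i -> u / B C0 _: fires at position(s) 4, 8: barubadog
surface: barubadog

cell CASE=ol, VEL=ma, SUR=ta:
underlying: b-rib-af-ki
1. e -> o, i -> u / B C0 _: fires at position(s) 8: bribafku
2. f -> v, k -> g, s -> z, t -> d / V _ V: no change
3. 0 -> a / C _ C: inserts after position(s) 1, 6: baribafaku
4. e -> o, i -> u / B C0 _: fires at position(s) 4: barubafaku
surface: barubafaku

cell CASE=ol, VEL=mi, SUR=lu:
underlying: kv-rib-ba-ki
1. e -> o, i -> u / B C0 _: fires at position(s) 9: kvribbaku
2. f -> v, k -> g, s -> z, t -> d / V _ V: fires at position(s) 8: kvribbagu
3. 0 -> a / C _ C: inserts after position(s) 1, 2, 5: kavaribabagu
4. e -> o, i -> u / B C0 _: fires at position(s) 6: kavarubabagu
surface: kavarubabagu
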